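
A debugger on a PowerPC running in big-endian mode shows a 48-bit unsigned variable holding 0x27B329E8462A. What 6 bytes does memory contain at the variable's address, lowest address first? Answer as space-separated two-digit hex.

27 B3 29 E8 46 2A

Split into bytes (most-significant first): 27 B3 29 E8 46 2A.
In big-endian order the high byte comes first in memory.
So the memory order matches the most-significant-first order: 27 B3 29 E8 46 2A.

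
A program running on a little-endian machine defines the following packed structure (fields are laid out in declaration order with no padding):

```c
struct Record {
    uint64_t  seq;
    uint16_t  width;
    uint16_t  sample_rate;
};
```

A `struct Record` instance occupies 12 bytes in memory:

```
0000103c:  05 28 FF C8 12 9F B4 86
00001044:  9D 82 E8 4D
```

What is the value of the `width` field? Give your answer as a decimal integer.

33437

`width` follows `seq` (8 bytes), so it starts at byte offset 8 and occupies 2 bytes.
Bytes at offsets 8..9: 9D 82.
Little-endian: lowest address holds the least-significant byte.
Reassemble most-significant byte first: 82 9D → 0x829D.
0x829D = 33437.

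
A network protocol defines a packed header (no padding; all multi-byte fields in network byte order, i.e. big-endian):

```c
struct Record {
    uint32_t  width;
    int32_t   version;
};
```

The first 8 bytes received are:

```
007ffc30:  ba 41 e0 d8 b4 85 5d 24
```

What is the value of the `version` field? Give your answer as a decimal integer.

`version` follows `width` (4 bytes), so it starts at byte offset 4 and occupies 4 bytes.
Bytes at offsets 4..7: B4 85 5D 24.
Big-endian stores the most-significant byte at the lowest address.
The bytes are already most-significant first: 0xB4855D24.
Top bit is set, so as a signed 32-bit value this is 0xB4855D24 − 2^32 = -1266328284.

-1266328284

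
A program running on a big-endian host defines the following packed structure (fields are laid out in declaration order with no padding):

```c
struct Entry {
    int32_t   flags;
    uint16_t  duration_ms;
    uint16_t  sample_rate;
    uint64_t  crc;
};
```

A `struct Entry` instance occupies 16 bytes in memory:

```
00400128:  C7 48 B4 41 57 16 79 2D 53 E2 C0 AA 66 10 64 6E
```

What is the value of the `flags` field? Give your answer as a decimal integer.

`flags` is the first field, at byte offset 0, occupying 4 bytes.
Bytes at offsets 0..3: C7 48 B4 41.
Big-endian stores the most-significant byte at the lowest address.
The bytes are already most-significant first: 0xC748B441.
Top bit is set, so as a signed 32-bit value this is 0xC748B441 − 2^32 = -951536575.

-951536575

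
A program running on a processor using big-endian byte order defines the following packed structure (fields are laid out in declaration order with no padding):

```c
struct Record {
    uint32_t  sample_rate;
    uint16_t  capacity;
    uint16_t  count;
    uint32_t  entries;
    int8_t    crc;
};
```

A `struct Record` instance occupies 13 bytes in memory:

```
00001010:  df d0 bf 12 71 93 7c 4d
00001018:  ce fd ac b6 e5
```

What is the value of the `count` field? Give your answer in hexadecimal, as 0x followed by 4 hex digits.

0x7C4D

`count` follows `sample_rate` (4 B), `capacity` (2 B), so it starts at offset 4 + 2 = 6 and occupies 2 bytes.
Bytes at offsets 6..7: 7C 4D.
Big-endian: lowest address holds the most-significant byte.
The bytes are already most-significant first: 0x7C4D.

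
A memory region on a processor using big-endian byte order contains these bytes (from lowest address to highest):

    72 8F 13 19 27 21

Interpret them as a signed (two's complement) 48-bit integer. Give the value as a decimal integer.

In big-endian order the high byte comes first in memory.
The bytes are already most-significant first: 0x728F13192721.
0x728F13192721 = 125958826305313.

125958826305313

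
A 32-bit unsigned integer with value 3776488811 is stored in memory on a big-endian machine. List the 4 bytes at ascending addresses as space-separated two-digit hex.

3776488811 in hexadecimal, padded to 32 bits, is 0xE118A56B.
Split into bytes (most-significant first): E1 18 A5 6B.
In big-endian order the high byte comes first in memory.
So the memory order matches the most-significant-first order: E1 18 A5 6B.

E1 18 A5 6B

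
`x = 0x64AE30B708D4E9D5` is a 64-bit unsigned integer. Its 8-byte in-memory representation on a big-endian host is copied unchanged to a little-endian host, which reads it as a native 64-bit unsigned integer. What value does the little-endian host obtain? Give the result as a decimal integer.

Stored big-endian, the bytes at ascending addresses are 64 AE 30 B7 08 D4 E9 D5.
Read back as little-endian, the first byte is least significant, giving 0xD5E9D408B730AE64.
0xD5E9D408B730AE64 = 15414084333550480996.

15414084333550480996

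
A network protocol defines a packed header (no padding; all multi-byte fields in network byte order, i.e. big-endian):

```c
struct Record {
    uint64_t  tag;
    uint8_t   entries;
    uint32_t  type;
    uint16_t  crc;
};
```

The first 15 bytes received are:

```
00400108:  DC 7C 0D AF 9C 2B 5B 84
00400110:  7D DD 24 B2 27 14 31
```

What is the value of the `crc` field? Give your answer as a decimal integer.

5169

`crc` follows `tag` (8 B), `entries` (1 B), `type` (4 B), so it starts at offset 8 + 1 + 4 = 13 and occupies 2 bytes.
Bytes at offsets 13..14: 14 31.
Big-endian stores the most-significant byte at the lowest address.
The bytes are already most-significant first: 0x1431.
0x1431 = 5169.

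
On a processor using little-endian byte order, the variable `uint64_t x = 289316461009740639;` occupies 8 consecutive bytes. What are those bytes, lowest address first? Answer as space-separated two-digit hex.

5F A3 28 D6 C9 DB 03 04

289316461009740639 in hexadecimal, padded to 64 bits, is 0x0403DBC9D628A35F.
Split into bytes (most-significant first): 04 03 DB C9 D6 28 A3 5F.
Little-endian: lowest address holds the least-significant byte.
So at ascending addresses the bytes are 5F A3 28 D6 C9 DB 03 04.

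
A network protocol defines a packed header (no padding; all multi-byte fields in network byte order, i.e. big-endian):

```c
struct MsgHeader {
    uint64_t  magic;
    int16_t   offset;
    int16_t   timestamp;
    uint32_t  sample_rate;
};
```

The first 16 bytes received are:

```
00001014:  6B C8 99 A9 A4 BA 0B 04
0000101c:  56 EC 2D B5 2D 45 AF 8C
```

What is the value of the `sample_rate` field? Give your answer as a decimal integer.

759541644

`sample_rate` follows `magic` (8 B), `offset` (2 B), `timestamp` (2 B), so it starts at offset 8 + 2 + 2 = 12 and occupies 4 bytes.
Bytes at offsets 12..15: 2D 45 AF 8C.
Big-endian: lowest address holds the most-significant byte.
The bytes are already most-significant first: 0x2D45AF8C.
0x2D45AF8C = 759541644.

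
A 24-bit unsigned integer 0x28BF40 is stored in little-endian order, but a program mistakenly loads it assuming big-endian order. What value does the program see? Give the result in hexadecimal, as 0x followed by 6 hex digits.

Stored little-endian, the bytes at ascending addresses are 40 BF 28.
Read back as big-endian, the last byte is least significant, giving 0x40BF28.

0x40BF28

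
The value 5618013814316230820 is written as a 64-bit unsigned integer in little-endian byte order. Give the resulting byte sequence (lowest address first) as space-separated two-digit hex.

A4 68 8E 71 CC 31 F7 4D

5618013814316230820 in hexadecimal, padded to 64 bits, is 0x4DF731CC718E68A4.
Split into bytes (most-significant first): 4D F7 31 CC 71 8E 68 A4.
In little-endian order the low byte comes first in memory.
So at ascending addresses the bytes are A4 68 8E 71 CC 31 F7 4D.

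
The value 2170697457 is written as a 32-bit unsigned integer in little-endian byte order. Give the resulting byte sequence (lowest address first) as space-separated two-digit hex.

F1 36 62 81

2170697457 in hexadecimal, padded to 32 bits, is 0x816236F1.
Split into bytes (most-significant first): 81 62 36 F1.
In little-endian order the low byte comes first in memory.
So at ascending addresses the bytes are F1 36 62 81.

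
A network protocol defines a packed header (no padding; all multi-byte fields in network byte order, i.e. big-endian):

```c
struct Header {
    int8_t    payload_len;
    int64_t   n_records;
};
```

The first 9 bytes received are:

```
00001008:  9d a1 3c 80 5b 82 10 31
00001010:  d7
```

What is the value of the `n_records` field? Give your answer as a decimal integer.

`n_records` follows `payload_len` (1 byte), so it starts at byte offset 1 and occupies 8 bytes.
Bytes at offsets 1..8: A1 3C 80 5B 82 10 31 D7.
Big-endian: lowest address holds the most-significant byte.
The bytes are already most-significant first: 0xA13C805B821031D7.
Top bit is set, so as a signed 64-bit value this is 0xA13C805B821031D7 − 2^64 = -6828441804488035881.

-6828441804488035881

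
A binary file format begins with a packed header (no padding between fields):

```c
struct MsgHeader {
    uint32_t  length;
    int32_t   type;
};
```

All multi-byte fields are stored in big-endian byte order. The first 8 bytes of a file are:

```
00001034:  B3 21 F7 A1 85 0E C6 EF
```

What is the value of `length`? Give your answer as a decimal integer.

`length` is the first field, at byte offset 0, occupying 4 bytes.
Bytes at offsets 0..3: B3 21 F7 A1.
Big-endian: lowest address holds the most-significant byte.
The bytes are already most-significant first: 0xB321F7A1.
0xB321F7A1 = 3005347745.

3005347745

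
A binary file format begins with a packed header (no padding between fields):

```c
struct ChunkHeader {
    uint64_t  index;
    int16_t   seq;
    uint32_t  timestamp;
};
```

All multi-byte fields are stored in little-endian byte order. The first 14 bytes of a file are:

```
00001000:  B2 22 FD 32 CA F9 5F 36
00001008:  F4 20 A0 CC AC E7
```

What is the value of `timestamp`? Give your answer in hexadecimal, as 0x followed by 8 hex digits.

`timestamp` follows `index` (8 B), `seq` (2 B), so it starts at offset 8 + 2 = 10 and occupies 4 bytes.
Bytes at offsets 10..13: A0 CC AC E7.
Little-endian stores the least-significant byte at the lowest address.
Reassemble most-significant byte first: E7 AC CC A0 → 0xE7ACCCA0.

0xE7ACCCA0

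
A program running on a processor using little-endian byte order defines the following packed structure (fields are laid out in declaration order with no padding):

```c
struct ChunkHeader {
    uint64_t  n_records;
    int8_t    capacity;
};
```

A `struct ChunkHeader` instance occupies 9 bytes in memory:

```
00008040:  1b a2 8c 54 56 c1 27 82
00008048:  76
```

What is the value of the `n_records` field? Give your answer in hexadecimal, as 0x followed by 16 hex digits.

0x8227C156548CA21B

`n_records` is the first field, at byte offset 0, occupying 8 bytes.
Bytes at offsets 0..7: 1B A2 8C 54 56 C1 27 82.
Little-endian: lowest address holds the least-significant byte.
Reassemble most-significant byte first: 82 27 C1 56 54 8C A2 1B → 0x8227C156548CA21B.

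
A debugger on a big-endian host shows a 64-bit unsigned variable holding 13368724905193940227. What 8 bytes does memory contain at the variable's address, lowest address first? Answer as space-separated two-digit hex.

B9 87 40 78 82 00 A5 03

13368724905193940227 in hexadecimal, padded to 64 bits, is 0xB98740788200A503.
Split into bytes (most-significant first): B9 87 40 78 82 00 A5 03.
Big-endian stores the most-significant byte at the lowest address.
So the memory order matches the most-significant-first order: B9 87 40 78 82 00 A5 03.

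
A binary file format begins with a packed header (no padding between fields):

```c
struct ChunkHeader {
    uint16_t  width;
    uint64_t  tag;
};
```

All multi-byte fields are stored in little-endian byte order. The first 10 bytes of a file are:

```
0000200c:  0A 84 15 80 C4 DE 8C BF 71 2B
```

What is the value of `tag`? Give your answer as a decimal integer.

`tag` follows `width` (2 bytes), so it starts at byte offset 2 and occupies 8 bytes.
Bytes at offsets 2..9: 15 80 C4 DE 8C BF 71 2B.
Little-endian stores the least-significant byte at the lowest address.
Reassemble most-significant byte first: 2B 71 BF 8C DE C4 80 15 → 0x2B71BF8CDEC48015.
0x2B71BF8CDEC48015 = 3130493827752951829.

3130493827752951829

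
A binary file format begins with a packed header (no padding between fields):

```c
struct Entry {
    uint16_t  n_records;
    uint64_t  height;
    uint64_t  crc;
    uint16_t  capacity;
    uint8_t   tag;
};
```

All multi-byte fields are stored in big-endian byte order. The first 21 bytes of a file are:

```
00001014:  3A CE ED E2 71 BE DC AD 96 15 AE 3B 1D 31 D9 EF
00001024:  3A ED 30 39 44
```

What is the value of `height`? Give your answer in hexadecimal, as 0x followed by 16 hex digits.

0xEDE271BEDCAD9615

`height` follows `n_records` (2 bytes), so it starts at byte offset 2 and occupies 8 bytes.
Bytes at offsets 2..9: ED E2 71 BE DC AD 96 15.
In big-endian order the high byte comes first in memory.
The bytes are already most-significant first: 0xEDE271BEDCAD9615.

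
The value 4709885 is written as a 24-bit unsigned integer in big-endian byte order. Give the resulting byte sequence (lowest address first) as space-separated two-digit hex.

47 DD FD

4709885 in hexadecimal, padded to 24 bits, is 0x47DDFD.
Split into bytes (most-significant first): 47 DD FD.
Big-endian: lowest address holds the most-significant byte.
So the memory order matches the most-significant-first order: 47 DD FD.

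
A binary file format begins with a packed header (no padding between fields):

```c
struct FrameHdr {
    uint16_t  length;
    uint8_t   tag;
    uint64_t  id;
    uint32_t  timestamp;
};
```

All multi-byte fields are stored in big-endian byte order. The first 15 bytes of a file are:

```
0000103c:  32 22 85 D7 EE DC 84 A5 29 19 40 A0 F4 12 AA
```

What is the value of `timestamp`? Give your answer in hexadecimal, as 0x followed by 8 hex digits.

`timestamp` follows `length` (2 B), `tag` (1 B), `id` (8 B), so it starts at offset 2 + 1 + 8 = 11 and occupies 4 bytes.
Bytes at offsets 11..14: A0 F4 12 AA.
Big-endian: lowest address holds the most-significant byte.
The bytes are already most-significant first: 0xA0F412AA.

0xA0F412AA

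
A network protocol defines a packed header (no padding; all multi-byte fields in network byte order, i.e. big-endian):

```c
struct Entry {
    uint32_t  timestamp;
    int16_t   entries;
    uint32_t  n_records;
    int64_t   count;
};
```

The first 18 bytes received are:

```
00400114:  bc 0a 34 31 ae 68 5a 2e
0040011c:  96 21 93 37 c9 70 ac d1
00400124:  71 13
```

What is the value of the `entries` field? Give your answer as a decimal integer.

`entries` follows `timestamp` (4 bytes), so it starts at byte offset 4 and occupies 2 bytes.
Bytes at offsets 4..5: AE 68.
In big-endian order the high byte comes first in memory.
The bytes are already most-significant first: 0xAE68.
Top bit is set, so as a signed 16-bit value this is 0xAE68 − 2^16 = -20888.

-20888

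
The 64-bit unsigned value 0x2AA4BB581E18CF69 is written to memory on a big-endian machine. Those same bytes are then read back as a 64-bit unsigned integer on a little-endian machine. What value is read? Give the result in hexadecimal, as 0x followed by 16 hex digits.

0x69CF181E58BBA42A

Stored big-endian, the bytes at ascending addresses are 2A A4 BB 58 1E 18 CF 69.
Read back as little-endian, the first byte is least significant, giving 0x69CF181E58BBA42A.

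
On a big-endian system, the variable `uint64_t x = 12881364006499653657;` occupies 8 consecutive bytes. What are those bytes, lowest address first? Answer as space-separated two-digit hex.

B2 C3 CC 50 C5 EA 18 19

12881364006499653657 in hexadecimal, padded to 64 bits, is 0xB2C3CC50C5EA1819.
Split into bytes (most-significant first): B2 C3 CC 50 C5 EA 18 19.
In big-endian order the high byte comes first in memory.
So the memory order matches the most-significant-first order: B2 C3 CC 50 C5 EA 18 19.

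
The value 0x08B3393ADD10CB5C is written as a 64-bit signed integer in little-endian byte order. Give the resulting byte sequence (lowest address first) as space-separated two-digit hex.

Split into bytes (most-significant first): 08 B3 39 3A DD 10 CB 5C.
Little-endian: lowest address holds the least-significant byte.
So at ascending addresses the bytes are 5C CB 10 DD 3A 39 B3 08.

5C CB 10 DD 3A 39 B3 08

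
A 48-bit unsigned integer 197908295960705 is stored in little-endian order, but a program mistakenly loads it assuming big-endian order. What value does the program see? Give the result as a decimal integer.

197908295960705 in 48-bit hexadecimal is 0xB3FF1DADC881.
Stored little-endian, the bytes at ascending addresses are 81 C8 AD 1D FF B3.
Read back as big-endian, the last byte is least significant, giving 0x81C8AD1DFFB3.
0x81C8AD1DFFB3 = 142698897866675.

142698897866675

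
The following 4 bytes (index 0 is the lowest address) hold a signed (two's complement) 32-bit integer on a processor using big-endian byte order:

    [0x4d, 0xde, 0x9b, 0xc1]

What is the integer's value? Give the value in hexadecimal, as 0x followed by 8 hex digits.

0x4DDE9BC1

In big-endian order the high byte comes first in memory.
The bytes are already most-significant first: 0x4DDE9BC1.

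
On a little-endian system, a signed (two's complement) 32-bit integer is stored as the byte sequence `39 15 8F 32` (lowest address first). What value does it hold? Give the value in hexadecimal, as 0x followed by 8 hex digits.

0x328F1539

In little-endian order the low byte comes first in memory.
Reassemble most-significant byte first: 32 8F 15 39 → 0x328F1539.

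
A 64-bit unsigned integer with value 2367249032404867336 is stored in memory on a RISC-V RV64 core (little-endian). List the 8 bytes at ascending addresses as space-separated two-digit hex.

08 19 61 E7 73 28 DA 20

2367249032404867336 in hexadecimal, padded to 64 bits, is 0x20DA2873E7611908.
Split into bytes (most-significant first): 20 DA 28 73 E7 61 19 08.
In little-endian order the low byte comes first in memory.
So at ascending addresses the bytes are 08 19 61 E7 73 28 DA 20.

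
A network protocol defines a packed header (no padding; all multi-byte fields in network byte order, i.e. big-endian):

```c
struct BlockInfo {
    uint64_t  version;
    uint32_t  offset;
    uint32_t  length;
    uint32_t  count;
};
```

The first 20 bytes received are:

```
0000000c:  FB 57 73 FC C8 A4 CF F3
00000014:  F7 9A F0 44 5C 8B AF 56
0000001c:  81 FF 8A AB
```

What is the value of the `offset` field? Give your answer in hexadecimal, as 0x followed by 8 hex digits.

0xF79AF044

`offset` follows `version` (8 bytes), so it starts at byte offset 8 and occupies 4 bytes.
Bytes at offsets 8..11: F7 9A F0 44.
Big-endian stores the most-significant byte at the lowest address.
The bytes are already most-significant first: 0xF79AF044.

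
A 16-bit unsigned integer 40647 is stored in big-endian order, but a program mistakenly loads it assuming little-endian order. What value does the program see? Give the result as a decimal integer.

51102

40647 in 16-bit hexadecimal is 0x9EC7.
Stored big-endian, the bytes at ascending addresses are 9E C7.
Read back as little-endian, the first byte is least significant, giving 0xC79E.
0xC79E = 51102.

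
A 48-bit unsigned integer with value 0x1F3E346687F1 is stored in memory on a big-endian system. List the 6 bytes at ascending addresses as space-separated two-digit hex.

Split into bytes (most-significant first): 1F 3E 34 66 87 F1.
Big-endian: lowest address holds the most-significant byte.
So the memory order matches the most-significant-first order: 1F 3E 34 66 87 F1.

1F 3E 34 66 87 F1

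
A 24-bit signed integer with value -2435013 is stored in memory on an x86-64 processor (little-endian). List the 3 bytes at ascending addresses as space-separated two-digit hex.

Two's complement of -2435013 in 24 bits: 2435013 = 0x2527C5; invert → 0xDAD83A; add 1 → 0xDAD83B.
Split into bytes (most-significant first): DA D8 3B.
Little-endian: lowest address holds the least-significant byte.
So at ascending addresses the bytes are 3B D8 DA.

3B D8 DA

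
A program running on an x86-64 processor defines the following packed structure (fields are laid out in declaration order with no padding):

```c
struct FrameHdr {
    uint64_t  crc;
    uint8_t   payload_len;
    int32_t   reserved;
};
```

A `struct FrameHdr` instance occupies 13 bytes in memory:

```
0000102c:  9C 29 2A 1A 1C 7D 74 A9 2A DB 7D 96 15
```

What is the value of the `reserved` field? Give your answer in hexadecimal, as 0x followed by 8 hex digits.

`reserved` follows `crc` (8 B), `payload_len` (1 B), so it starts at offset 8 + 1 = 9 and occupies 4 bytes.
Bytes at offsets 9..12: DB 7D 96 15.
Little-endian stores the least-significant byte at the lowest address.
Reassemble most-significant byte first: 15 96 7D DB → 0x15967DDB.

0x15967DDB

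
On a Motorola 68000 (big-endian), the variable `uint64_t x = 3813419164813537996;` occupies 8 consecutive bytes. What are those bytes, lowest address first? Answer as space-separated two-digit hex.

34 EB FC 86 AA 60 B2 CC

3813419164813537996 in hexadecimal, padded to 64 bits, is 0x34EBFC86AA60B2CC.
Split into bytes (most-significant first): 34 EB FC 86 AA 60 B2 CC.
Big-endian stores the most-significant byte at the lowest address.
So the memory order matches the most-significant-first order: 34 EB FC 86 AA 60 B2 CC.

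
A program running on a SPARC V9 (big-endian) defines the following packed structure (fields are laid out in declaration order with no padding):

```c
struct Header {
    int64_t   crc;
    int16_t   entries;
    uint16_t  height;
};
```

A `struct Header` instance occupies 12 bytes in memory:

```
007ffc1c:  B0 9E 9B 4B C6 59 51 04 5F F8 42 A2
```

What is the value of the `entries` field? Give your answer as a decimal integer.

24568

`entries` follows `crc` (8 bytes), so it starts at byte offset 8 and occupies 2 bytes.
Bytes at offsets 8..9: 5F F8.
Big-endian stores the most-significant byte at the lowest address.
The bytes are already most-significant first: 0x5FF8.
0x5FF8 = 24568.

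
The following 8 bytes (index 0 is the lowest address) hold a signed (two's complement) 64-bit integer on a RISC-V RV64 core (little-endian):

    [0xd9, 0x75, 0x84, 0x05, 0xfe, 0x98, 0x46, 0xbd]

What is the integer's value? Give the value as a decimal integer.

-4807987335389743655

In little-endian order the low byte comes first in memory.
Reassemble most-significant byte first: BD 46 98 FE 05 84 75 D9 → 0xBD4698FE058475D9.
Top bit is set, so as a signed 64-bit value this is 0xBD4698FE058475D9 − 2^64 = -4807987335389743655.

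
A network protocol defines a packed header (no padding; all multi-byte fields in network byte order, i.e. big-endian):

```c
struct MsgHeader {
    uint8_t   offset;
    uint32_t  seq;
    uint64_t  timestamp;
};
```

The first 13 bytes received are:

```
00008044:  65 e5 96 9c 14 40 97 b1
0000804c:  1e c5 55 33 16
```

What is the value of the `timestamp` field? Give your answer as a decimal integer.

`timestamp` follows `offset` (1 B), `seq` (4 B), so it starts at offset 1 + 4 = 5 and occupies 8 bytes.
Bytes at offsets 5..12: 40 97 B1 1E C5 55 33 16.
Big-endian: lowest address holds the most-significant byte.
The bytes are already most-significant first: 0x4097B11EC5553316.
0x4097B11EC5553316 = 4654383485628527382.

4654383485628527382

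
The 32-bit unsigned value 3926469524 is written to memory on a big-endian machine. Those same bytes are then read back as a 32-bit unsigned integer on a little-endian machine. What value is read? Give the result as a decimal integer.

3926469524 in 32-bit hexadecimal is 0xEA092B94.
Stored big-endian, the bytes at ascending addresses are EA 09 2B 94.
Read back as little-endian, the first byte is least significant, giving 0x942B09EA.
0x942B09EA = 2485848554.

2485848554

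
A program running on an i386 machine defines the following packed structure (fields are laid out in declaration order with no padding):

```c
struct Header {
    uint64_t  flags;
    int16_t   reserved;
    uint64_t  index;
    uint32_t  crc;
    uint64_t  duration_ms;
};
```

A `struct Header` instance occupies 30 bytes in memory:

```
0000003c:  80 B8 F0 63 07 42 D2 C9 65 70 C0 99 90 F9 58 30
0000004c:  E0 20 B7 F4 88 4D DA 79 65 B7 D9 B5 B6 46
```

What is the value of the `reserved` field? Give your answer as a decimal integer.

28773

`reserved` follows `flags` (8 bytes), so it starts at byte offset 8 and occupies 2 bytes.
Bytes at offsets 8..9: 65 70.
Little-endian: lowest address holds the least-significant byte.
Reassemble most-significant byte first: 70 65 → 0x7065.
0x7065 = 28773.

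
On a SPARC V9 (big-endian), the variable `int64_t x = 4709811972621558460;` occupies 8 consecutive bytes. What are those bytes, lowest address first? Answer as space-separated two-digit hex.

41 5C 9D 09 12 FD 62 BC

4709811972621558460 in hexadecimal, padded to 64 bits, is 0x415C9D0912FD62BC.
Split into bytes (most-significant first): 41 5C 9D 09 12 FD 62 BC.
Big-endian stores the most-significant byte at the lowest address.
So the memory order matches the most-significant-first order: 41 5C 9D 09 12 FD 62 BC.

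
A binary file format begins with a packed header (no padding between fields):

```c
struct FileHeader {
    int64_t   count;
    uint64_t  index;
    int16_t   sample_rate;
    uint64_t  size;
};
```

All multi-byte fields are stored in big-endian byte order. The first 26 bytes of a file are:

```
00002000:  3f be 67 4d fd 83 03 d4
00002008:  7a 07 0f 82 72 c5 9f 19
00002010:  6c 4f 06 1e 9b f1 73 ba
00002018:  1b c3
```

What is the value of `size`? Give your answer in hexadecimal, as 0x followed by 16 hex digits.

`size` follows `count` (8 B), `index` (8 B), `sample_rate` (2 B), so it starts at offset 8 + 8 + 2 = 18 and occupies 8 bytes.
Bytes at offsets 18..25: 06 1E 9B F1 73 BA 1B C3.
Big-endian: lowest address holds the most-significant byte.
The bytes are already most-significant first: 0x061E9BF173BA1BC3.

0x061E9BF173BA1BC3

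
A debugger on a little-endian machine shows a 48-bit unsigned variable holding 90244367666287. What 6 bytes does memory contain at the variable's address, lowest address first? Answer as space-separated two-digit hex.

90244367666287 in hexadecimal, padded to 48 bits, is 0x5213A77A4C6F.
Split into bytes (most-significant first): 52 13 A7 7A 4C 6F.
Little-endian stores the least-significant byte at the lowest address.
So at ascending addresses the bytes are 6F 4C 7A A7 13 52.

6F 4C 7A A7 13 52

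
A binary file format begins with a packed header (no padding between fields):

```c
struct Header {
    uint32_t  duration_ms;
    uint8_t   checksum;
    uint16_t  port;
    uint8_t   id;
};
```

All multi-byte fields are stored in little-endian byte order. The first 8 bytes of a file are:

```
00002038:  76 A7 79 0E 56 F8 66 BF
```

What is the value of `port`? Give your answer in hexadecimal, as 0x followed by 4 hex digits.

0x66F8

`port` follows `duration_ms` (4 B), `checksum` (1 B), so it starts at offset 4 + 1 = 5 and occupies 2 bytes.
Bytes at offsets 5..6: F8 66.
Little-endian: lowest address holds the least-significant byte.
Reassemble most-significant byte first: 66 F8 → 0x66F8.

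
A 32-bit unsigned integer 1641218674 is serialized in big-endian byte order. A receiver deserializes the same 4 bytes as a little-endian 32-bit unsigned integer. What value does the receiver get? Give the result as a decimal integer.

1641218674 in 32-bit hexadecimal is 0x61D30272.
Stored big-endian, the bytes at ascending addresses are 61 D3 02 72.
Read back as little-endian, the first byte is least significant, giving 0x7202D361.
0x7202D361 = 1912787809.

1912787809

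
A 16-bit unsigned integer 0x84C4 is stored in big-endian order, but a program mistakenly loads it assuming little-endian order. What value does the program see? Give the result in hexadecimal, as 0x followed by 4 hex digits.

0xC484

Stored big-endian, the bytes at ascending addresses are 84 C4.
Read back as little-endian, the first byte is least significant, giving 0xC484.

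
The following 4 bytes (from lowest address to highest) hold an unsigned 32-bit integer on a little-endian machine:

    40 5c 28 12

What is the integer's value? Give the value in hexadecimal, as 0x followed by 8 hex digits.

0x12285C40

In little-endian order the low byte comes first in memory.
Reassemble most-significant byte first: 12 28 5C 40 → 0x12285C40.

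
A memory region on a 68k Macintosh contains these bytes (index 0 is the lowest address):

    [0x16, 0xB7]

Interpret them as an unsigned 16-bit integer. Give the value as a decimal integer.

5815

Big-endian stores the most-significant byte at the lowest address.
The bytes are already most-significant first: 0x16B7.
0x16B7 = 5815.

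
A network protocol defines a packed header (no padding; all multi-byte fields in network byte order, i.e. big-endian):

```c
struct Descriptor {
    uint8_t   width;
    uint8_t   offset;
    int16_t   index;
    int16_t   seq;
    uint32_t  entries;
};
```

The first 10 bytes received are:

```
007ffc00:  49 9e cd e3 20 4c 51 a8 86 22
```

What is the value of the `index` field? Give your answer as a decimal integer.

-12829

`index` follows `width` (1 B), `offset` (1 B), so it starts at offset 1 + 1 = 2 and occupies 2 bytes.
Bytes at offsets 2..3: CD E3.
Big-endian: lowest address holds the most-significant byte.
The bytes are already most-significant first: 0xCDE3.
Top bit is set, so as a signed 16-bit value this is 0xCDE3 − 2^16 = -12829.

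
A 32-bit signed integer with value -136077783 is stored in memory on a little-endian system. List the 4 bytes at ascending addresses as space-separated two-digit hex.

Two's complement of -136077783 in 32 bits: 136077783 = 0x081C61D7; invert → 0xF7E39E28; add 1 → 0xF7E39E29.
Split into bytes (most-significant first): F7 E3 9E 29.
Little-endian stores the least-significant byte at the lowest address.
So at ascending addresses the bytes are 29 9E E3 F7.

29 9E E3 F7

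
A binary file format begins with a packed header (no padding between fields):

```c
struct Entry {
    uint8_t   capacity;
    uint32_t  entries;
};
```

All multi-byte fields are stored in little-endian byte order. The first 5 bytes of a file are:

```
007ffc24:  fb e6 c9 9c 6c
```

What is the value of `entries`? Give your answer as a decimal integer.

`entries` follows `capacity` (1 byte), so it starts at byte offset 1 and occupies 4 bytes.
Bytes at offsets 1..4: E6 C9 9C 6C.
Little-endian stores the least-significant byte at the lowest address.
Reassemble most-significant byte first: 6C 9C C9 E6 → 0x6C9CC9E6.
0x6C9CC9E6 = 1822214630.

1822214630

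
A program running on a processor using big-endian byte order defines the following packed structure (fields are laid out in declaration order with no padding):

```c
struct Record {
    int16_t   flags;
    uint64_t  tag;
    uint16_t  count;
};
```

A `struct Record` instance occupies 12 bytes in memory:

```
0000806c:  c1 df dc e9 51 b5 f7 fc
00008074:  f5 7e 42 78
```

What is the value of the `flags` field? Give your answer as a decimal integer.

-15905

`flags` is the first field, at byte offset 0, occupying 2 bytes.
Bytes at offsets 0..1: C1 DF.
In big-endian order the high byte comes first in memory.
The bytes are already most-significant first: 0xC1DF.
Top bit is set, so as a signed 16-bit value this is 0xC1DF − 2^16 = -15905.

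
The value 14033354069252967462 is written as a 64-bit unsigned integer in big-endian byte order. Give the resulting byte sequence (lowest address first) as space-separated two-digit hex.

14033354069252967462 in hexadecimal, padded to 64 bits, is 0xC2C07D2C911B0C26.
Split into bytes (most-significant first): C2 C0 7D 2C 91 1B 0C 26.
In big-endian order the high byte comes first in memory.
So the memory order matches the most-significant-first order: C2 C0 7D 2C 91 1B 0C 26.

C2 C0 7D 2C 91 1B 0C 26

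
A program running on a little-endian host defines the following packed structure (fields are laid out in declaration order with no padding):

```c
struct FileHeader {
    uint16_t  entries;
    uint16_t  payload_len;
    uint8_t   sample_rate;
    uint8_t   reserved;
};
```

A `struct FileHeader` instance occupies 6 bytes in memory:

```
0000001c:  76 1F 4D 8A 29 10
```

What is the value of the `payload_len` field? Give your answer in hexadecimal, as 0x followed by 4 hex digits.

0x8A4D

`payload_len` follows `entries` (2 bytes), so it starts at byte offset 2 and occupies 2 bytes.
Bytes at offsets 2..3: 4D 8A.
Little-endian stores the least-significant byte at the lowest address.
Reassemble most-significant byte first: 8A 4D → 0x8A4D.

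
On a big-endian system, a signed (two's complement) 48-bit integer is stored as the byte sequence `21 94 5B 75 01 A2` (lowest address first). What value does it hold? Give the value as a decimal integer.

In big-endian order the high byte comes first in memory.
The bytes are already most-significant first: 0x21945B7501A2.
0x21945B7501A2 = 36921073271202.

36921073271202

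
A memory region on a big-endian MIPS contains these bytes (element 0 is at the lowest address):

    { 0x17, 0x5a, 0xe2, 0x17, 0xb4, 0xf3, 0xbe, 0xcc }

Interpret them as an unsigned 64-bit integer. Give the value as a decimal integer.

Big-endian: lowest address holds the most-significant byte.
The bytes are already most-significant first: 0x175AE217B4F3BECC.
0x175AE217B4F3BECC = 1682906002224299724.

1682906002224299724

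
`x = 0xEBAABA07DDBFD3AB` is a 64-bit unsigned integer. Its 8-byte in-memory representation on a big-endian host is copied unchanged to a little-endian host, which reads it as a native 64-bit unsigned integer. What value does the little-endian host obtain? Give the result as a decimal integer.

Stored big-endian, the bytes at ascending addresses are EB AA BA 07 DD BF D3 AB.
Read back as little-endian, the first byte is least significant, giving 0xABD3BFDD07BAAAEB.
0xABD3BFDD07BAAAEB = 12381450756609977067.

12381450756609977067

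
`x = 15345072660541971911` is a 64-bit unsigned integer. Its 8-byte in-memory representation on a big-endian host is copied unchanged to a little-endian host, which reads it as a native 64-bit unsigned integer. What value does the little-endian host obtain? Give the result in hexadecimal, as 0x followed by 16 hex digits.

0xC79D297848A6F4D4

15345072660541971911 in 64-bit hexadecimal is 0xD4F4A64878299DC7.
Stored big-endian, the bytes at ascending addresses are D4 F4 A6 48 78 29 9D C7.
Read back as little-endian, the first byte is least significant, giving 0xC79D297848A6F4D4.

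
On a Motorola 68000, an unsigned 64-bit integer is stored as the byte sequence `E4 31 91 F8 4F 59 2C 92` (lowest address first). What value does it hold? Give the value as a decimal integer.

16443084210175552658

In big-endian order the high byte comes first in memory.
The bytes are already most-significant first: 0xE43191F84F592C92.
0xE43191F84F592C92 = 16443084210175552658.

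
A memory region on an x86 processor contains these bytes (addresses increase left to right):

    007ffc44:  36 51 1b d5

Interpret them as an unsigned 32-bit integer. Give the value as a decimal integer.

3575337270

Little-endian: lowest address holds the least-significant byte.
Reassemble most-significant byte first: D5 1B 51 36 → 0xD51B5136.
0xD51B5136 = 3575337270.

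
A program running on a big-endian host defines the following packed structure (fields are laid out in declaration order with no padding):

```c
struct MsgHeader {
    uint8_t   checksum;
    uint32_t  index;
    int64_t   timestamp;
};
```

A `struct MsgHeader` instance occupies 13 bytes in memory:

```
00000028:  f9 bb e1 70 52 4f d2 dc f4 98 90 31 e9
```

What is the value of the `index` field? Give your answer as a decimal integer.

`index` follows `checksum` (1 byte), so it starts at byte offset 1 and occupies 4 bytes.
Bytes at offsets 1..4: BB E1 70 52.
In big-endian order the high byte comes first in memory.
The bytes are already most-significant first: 0xBBE17052.
0xBBE17052 = 3152113746.

3152113746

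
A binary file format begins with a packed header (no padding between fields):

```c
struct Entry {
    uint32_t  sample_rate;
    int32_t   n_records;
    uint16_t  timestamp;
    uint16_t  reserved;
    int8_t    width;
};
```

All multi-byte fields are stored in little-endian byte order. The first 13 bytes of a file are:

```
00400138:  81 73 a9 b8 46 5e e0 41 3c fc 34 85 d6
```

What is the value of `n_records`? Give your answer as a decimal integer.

1105223238

`n_records` follows `sample_rate` (4 bytes), so it starts at byte offset 4 and occupies 4 bytes.
Bytes at offsets 4..7: 46 5E E0 41.
In little-endian order the low byte comes first in memory.
Reassemble most-significant byte first: 41 E0 5E 46 → 0x41E05E46.
0x41E05E46 = 1105223238.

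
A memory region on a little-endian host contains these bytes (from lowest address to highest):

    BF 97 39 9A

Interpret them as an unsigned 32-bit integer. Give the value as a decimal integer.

Little-endian: lowest address holds the least-significant byte.
Reassemble most-significant byte first: 9A 39 97 BF → 0x9A3997BF.
0x9A3997BF = 2587465663.

2587465663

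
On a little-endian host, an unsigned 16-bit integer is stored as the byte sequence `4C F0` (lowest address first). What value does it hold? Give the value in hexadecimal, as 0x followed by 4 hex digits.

0xF04C

Little-endian: lowest address holds the least-significant byte.
Reassemble most-significant byte first: F0 4C → 0xF04C.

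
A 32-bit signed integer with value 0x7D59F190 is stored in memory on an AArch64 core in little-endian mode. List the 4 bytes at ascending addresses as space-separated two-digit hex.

90 F1 59 7D

Split into bytes (most-significant first): 7D 59 F1 90.
Little-endian: lowest address holds the least-significant byte.
So at ascending addresses the bytes are 90 F1 59 7D.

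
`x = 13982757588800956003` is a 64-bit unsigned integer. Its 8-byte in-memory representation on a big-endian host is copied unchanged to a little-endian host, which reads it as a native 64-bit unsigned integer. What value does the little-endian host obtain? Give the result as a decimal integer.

13982757588800956003 in 64-bit hexadecimal is 0xC20CBBF174E0E663.
Stored big-endian, the bytes at ascending addresses are C2 0C BB F1 74 E0 E6 63.
Read back as little-endian, the first byte is least significant, giving 0x63E6E074F1BB0CC2.
0x63E6E074F1BB0CC2 = 7198687847274712258.

7198687847274712258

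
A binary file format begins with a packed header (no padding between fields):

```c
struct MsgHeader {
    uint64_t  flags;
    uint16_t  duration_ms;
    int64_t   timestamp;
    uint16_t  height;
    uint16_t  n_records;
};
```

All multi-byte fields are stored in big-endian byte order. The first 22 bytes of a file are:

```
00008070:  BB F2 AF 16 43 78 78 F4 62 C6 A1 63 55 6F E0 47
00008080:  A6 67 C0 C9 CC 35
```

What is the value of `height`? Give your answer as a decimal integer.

49353

`height` follows `flags` (8 B), `duration_ms` (2 B), `timestamp` (8 B), so it starts at offset 8 + 2 + 8 = 18 and occupies 2 bytes.
Bytes at offsets 18..19: C0 C9.
In big-endian order the high byte comes first in memory.
The bytes are already most-significant first: 0xC0C9.
0xC0C9 = 49353.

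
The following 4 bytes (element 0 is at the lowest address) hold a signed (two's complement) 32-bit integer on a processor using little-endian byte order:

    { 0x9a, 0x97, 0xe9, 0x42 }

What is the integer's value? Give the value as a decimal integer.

In little-endian order the low byte comes first in memory.
Reassemble most-significant byte first: 42 E9 97 9A → 0x42E9979A.
0x42E9979A = 1122604954.

1122604954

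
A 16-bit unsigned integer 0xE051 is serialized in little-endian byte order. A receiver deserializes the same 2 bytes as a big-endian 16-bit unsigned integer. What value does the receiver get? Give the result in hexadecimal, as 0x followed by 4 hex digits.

Stored little-endian, the bytes at ascending addresses are 51 E0.
Read back as big-endian, the last byte is least significant, giving 0x51E0.

0x51E0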